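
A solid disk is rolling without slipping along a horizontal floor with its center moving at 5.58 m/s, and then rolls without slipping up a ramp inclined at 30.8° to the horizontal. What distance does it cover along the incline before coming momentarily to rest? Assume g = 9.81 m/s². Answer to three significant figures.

d ≈ 4.65 m

For this body I = (1/2)MR², i.e. k = I/(MR²) = 0.5.
The rolling condition ω = v/R makes the rotational term ½I(v/R)² = ½kMv², so KE_total = ½(1+k)Mv² = (3/4)Mv².
Setting this equal to Mgh gives the vertical rise h = (1+k)v₀²/(2g) = 1.5×5.58²/(2×9.81) = 2.38 m.
The distance along the slope is d = h/sinθ = 2.38/sin30.8° ≈ 4.65 m.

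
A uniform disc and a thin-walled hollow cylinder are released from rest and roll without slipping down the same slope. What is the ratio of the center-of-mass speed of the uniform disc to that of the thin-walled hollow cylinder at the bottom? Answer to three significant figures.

Each satisfies Mgh = ½(1+k)Mv² with k = I/(MR²), so v ∝ 1/√(1+k).
For the uniform disc k = 0.5; for the thin-walled hollow cylinder k = 1.
v₁/v₂ = √((1+k₂)/(1+k₁)) = √(2/1.5) ≈ 1.15.

v_ratio ≈ 1.15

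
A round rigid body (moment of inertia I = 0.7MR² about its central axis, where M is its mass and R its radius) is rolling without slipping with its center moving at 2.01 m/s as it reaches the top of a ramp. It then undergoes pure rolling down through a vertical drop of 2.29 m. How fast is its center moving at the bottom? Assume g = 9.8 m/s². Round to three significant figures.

The moment of inertia is 0.7MR², giving k ≡ I/(MR²) = 0.7.
Pure rolling means v = ωR; then KE = ½Mv² + ½I(v/R)² = ½(1+k)Mv² = (17/20)Mv².
Energy conservation: (17/20)Mv₀² + Mgh = (17/20)Mv², so v² = v₀² + 2gh/(1+k).
v = √(2.01² + 2×9.8×2.29/1.7) = √30.44 ≈ 5.52 m/s.

v ≈ 5.52 m/s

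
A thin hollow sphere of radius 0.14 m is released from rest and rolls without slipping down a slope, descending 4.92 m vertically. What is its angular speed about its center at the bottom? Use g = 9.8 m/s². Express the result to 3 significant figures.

For this body I = (2/3)MR², i.e. k = I/(MR²) = 2/3.
Since it rolls without slipping, ω = v/R and KE = ½Mv² + ½Iω² = ½(1+k)Mv² = (5/6)Mv².
Energy conservation Mgh = ½(1+k)Mv² gives v = √(2gh/(1+k)) = √(2 × 9.8 × 4.92 / 1.667) = 7.607 m/s.
Then ω = v/R = 7.607 / 0.14 ≈ 54.3 rad/s.

ω ≈ 54.3 rad/s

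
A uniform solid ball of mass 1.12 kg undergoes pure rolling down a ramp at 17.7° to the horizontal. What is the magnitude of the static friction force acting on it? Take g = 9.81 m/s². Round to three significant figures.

f ≈ 0.954 N

Here I = (2/5)MR², so the shape factor k = I/(MR²) = 0.4.
Newton's second law down the slope: Mg sinθ − f = Ma. The torque equation fR = Iα (with α = a/R) gives f = kMa.
Combining, a = g sinθ/(1+k) and f = kMa = kMg sinθ/(1+k).
f = 0.4 × 1.12 × 9.81 × sin17.7° / 1.4 ≈ 0.954 N.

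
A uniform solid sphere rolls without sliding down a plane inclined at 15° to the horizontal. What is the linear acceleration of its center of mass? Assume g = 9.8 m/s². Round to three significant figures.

For this body I = (2/5)MR², i.e. k = I/(MR²) = 0.4.
Along the incline Mg sinθ − f = Ma, and torque about the center fR = Iα = kMR²(a/R) gives f = kMa.
Eliminating f: Mg sinθ = (1+k)Ma, so a = g sinθ/(1+k) = 9.8 × sin15° / 1.4 ≈ 1.81 m/s².

a ≈ 1.81 m/s²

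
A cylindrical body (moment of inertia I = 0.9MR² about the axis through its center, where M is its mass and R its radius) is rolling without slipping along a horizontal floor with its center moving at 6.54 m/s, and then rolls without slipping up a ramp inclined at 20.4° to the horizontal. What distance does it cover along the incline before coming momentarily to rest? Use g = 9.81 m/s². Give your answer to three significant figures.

Here I = 0.9MR², so the shape factor k = I/(MR²) = 0.9.
Rolling without slipping gives ω = v/R, so the total kinetic energy is ½Mv² + ½Iω² = ½(1+k)Mv² = (19/20)Mv².
Setting this equal to Mgh gives the vertical rise h = (1+k)v₀²/(2g) = 1.9×6.54²/(2×9.81) = 4.142 m.
Along the incline, d = h/sinθ = 4.142/sin20.4° ≈ 11.9 m.

d ≈ 11.9 m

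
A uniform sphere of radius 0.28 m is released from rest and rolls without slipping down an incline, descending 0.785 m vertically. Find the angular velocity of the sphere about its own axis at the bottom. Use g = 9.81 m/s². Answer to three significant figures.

ω ≈ 11.8 rad/s

With I = (2/5)MR², the ratio k = I/(MR²) is 0.4.
Pure rolling means v = ωR; then KE = ½Mv² + ½I(v/R)² = ½(1+k)Mv² = (7/10)Mv².
Energy conservation Mgh = ½(1+k)Mv² gives v = √(2gh/(1+k)) = √(2 × 9.81 × 0.785 / 1.4) = 3.317 m/s.
The angular speed follows from ω = v/R = 3.317/0.28 ≈ 11.8 rad/s.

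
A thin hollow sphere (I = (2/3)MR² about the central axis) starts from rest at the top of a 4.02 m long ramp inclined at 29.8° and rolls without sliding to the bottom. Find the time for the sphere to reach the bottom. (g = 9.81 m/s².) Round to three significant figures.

For this body I = (2/3)MR², i.e. k = I/(MR²) = 2/3.
Along the incline Mg sinθ − f = Ma, and torque about the center fR = Iα = kMR²(a/R) gives f = kMa.
Hence a = g sinθ/(1+k) = 9.81×sin29.8°/1.667 = 2.925 m/s².
With constant a from rest, t = √(2L/a) = √(2·4.02/2.925) ≈ 1.66 s.

t ≈ 1.66 s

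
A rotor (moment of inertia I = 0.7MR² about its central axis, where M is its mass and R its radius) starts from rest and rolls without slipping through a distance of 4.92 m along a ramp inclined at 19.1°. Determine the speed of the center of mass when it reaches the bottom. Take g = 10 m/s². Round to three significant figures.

v ≈ 4.35 m/s

With I = 0.7MR², the ratio k = I/(MR²) is 0.7.
Since it rolls without slipping, ω = v/R and KE = ½Mv² + ½Iω² = ½(1+k)Mv² = (17/20)Mv².
The vertical drop is h = L sinθ = 4.92 × sin19.1° = 1.61 m.
Setting Mgh = (17/20)Mv² gives v = √(2gh/(1+k)) = √(2·10·1.61/1.7) ≈ 4.35 m/s.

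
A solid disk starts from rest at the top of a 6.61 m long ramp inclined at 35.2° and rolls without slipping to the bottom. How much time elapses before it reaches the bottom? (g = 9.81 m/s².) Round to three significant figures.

With I = (1/2)MR², the ratio k = I/(MR²) is 0.5.
Translational: Mg sinθ − f = Ma. Rotational about the CM: fR = Iα = kMRa, so f = kMa.
Hence a = g sinθ/(1+k) = 9.81×sin35.2°/1.5 = 3.77 m/s².
With constant a from rest, t = √(2L/a) = √(2·6.61/3.77) ≈ 1.87 s.

t ≈ 1.87 s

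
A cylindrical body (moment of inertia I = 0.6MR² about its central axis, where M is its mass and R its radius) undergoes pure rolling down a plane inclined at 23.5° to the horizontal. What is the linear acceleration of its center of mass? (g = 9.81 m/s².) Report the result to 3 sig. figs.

a ≈ 2.44 m/s²

For this body I = 0.6MR², i.e. k = I/(MR²) = 0.6.
Newton's second law down the slope: Mg sinθ − f = Ma. The torque equation fR = Iα (with α = a/R) gives f = kMa.
Eliminating f: Mg sinθ = (1+k)Ma, so a = g sinθ/(1+k) = 9.81 × sin23.5° / 1.6 ≈ 2.44 m/s².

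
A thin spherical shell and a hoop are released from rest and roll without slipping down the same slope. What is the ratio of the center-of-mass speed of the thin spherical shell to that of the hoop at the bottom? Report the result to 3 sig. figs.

Each satisfies Mgh = ½(1+k)Mv² with k = I/(MR²), so v ∝ 1/√(1+k).
For the thin spherical shell k = 2/3; for the hoop k = 1.
v₁/v₂ = √((1+k₂)/(1+k₁)) = √(2/1.667) ≈ 1.10.

v_ratio ≈ 1.10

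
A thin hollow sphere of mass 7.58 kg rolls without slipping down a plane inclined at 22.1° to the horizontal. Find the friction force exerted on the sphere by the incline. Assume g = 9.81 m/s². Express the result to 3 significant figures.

f ≈ 11.2 N

The moment of inertia is (2/3)MR², giving k ≡ I/(MR²) = 2/3.
Translational: Mg sinθ − f = Ma. Rotational about the CM: fR = Iα = kMRa, so f = kMa.
Combining, a = g sinθ/(1+k) and f = kMa = kMg sinθ/(1+k).
f = (2/3) × 7.58 × 9.81 × sin22.1° / 1.667 ≈ 11.2 N.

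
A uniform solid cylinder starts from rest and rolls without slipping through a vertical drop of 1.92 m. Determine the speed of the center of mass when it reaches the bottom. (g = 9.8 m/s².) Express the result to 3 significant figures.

v ≈ 5.01 m/s

With I = (1/2)MR², the ratio k = I/(MR²) is 0.5.
Pure rolling means v = ωR; then KE = ½Mv² + ½I(v/R)² = ½(1+k)Mv² = (3/4)Mv².
Energy conservation: Mgh = (3/4)Mv², so v = √(2gh/(1+k)) = √(2 × 9.8 × 1.92 / 1.5) ≈ 5.01 m/s.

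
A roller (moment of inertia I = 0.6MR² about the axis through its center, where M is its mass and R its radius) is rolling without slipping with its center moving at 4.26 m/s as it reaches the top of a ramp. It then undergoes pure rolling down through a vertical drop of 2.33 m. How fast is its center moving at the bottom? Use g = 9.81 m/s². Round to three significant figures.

v ≈ 6.84 m/s

The moment of inertia is 0.6MR², giving k ≡ I/(MR²) = 0.6.
The rolling condition ω = v/R makes the rotational term ½I(v/R)² = ½kMv², so KE_total = ½(1+k)Mv² = (4/5)Mv².
Energy conservation: (4/5)Mv₀² + Mgh = (4/5)Mv², so v² = v₀² + 2gh/(1+k).
v = √(4.26² + 2×9.81×2.33/1.6) = √46.72 ≈ 6.84 m/s.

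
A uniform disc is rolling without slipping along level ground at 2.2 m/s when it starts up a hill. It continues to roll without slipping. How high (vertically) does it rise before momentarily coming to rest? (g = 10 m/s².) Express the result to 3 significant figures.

The moment of inertia is (1/2)MR², giving k ≡ I/(MR²) = 0.5.
Pure rolling means v = ωR; then KE = ½Mv² + ½I(v/R)² = ½(1+k)Mv² = (3/4)Mv².
At the top the kinetic energy is zero, so (3/4)Mv₀² = Mgh.
Thus h = (1+k)v₀²/(2g) = 1.5 × 2.2² / (2 × 10) ≈ 0.363 m.

h ≈ 0.363 m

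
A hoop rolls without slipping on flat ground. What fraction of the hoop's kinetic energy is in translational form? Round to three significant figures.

fraction ≈ 0.500

For this body I = MR², i.e. k = I/(MR²) = 1.
Since ω = v/R, the translational part is ½Mv² and the rotational part is ½I(v/R)² = ½kMv²; the total is ½(1+k)Mv².
The translational fraction is therefore 1/(1+k) = 1/2 ≈ 0.500.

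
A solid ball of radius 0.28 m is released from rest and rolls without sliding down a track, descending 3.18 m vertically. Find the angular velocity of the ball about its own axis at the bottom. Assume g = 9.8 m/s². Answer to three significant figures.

With I = (2/5)MR², the ratio k = I/(MR²) is 0.4.
The rolling condition ω = v/R makes the rotational term ½I(v/R)² = ½kMv², so KE_total = ½(1+k)Mv² = (7/10)Mv².
Energy conservation Mgh = ½(1+k)Mv² gives v = √(2gh/(1+k)) = √(2 × 9.8 × 3.18 / 1.4) = 6.672 m/s.
The angular speed follows from ω = v/R = 6.672/0.28 ≈ 23.8 rad/s.

ω ≈ 23.8 rad/s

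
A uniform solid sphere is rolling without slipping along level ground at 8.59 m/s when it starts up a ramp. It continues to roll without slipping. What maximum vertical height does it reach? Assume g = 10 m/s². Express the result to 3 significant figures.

h ≈ 5.17 m

Here I = (2/5)MR², so the shape factor k = I/(MR²) = 0.4.
Pure rolling means v = ωR; then KE = ½Mv² + ½I(v/R)² = ½(1+k)Mv² = (7/10)Mv².
All of this converts to potential energy at the highest point: (7/10)Mv₀² = Mgh.
Thus h = (1+k)v₀²/(2g) = 1.4 × 8.59² / (2 × 10) ≈ 5.17 m.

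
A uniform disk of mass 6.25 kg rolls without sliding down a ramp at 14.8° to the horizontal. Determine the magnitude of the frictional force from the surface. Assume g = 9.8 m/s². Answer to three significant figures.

f ≈ 5.22 N

The moment of inertia is (1/2)MR², giving k ≡ I/(MR²) = 0.5.
Translational: Mg sinθ − f = Ma. Rotational about the CM: fR = Iα = kMRa, so f = kMa.
Combining, a = g sinθ/(1+k) and f = kMa = kMg sinθ/(1+k).
f = 0.5 × 6.25 × 9.8 × sin14.8° / 1.5 ≈ 5.22 N.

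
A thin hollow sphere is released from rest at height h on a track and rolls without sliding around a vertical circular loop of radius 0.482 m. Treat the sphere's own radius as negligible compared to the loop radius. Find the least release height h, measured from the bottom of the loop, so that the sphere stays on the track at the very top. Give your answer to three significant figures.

h_min ≈ 1.37 m

Here I = (2/3)MR², so the shape factor k = I/(MR²) = 2/3.
At the top, contact is just lost when gravity alone supplies the centripetal force: Mg = Mv_top²/r, i.e. v_top² = gr.
With ω = v/R, the kinetic energy at speed v is ½(1+k)Mv² = (5/6)Mv².
Energy conservation from release (height h) to the top (height 2r): Mgh = Mg(2r) + (5/6)M·gr.
Thus h_min = 2r + (1+k)r/2 = r(2 + 1.667/2) = 0.482 × 2.833 ≈ 1.37 m.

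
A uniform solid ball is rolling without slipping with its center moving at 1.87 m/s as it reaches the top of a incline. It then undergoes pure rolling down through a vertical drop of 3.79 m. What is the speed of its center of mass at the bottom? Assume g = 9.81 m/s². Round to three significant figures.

v ≈ 7.52 m/s

For this body I = (2/5)MR², i.e. k = I/(MR²) = 0.4.
Rolling without slipping gives ω = v/R, so the total kinetic energy is ½Mv² + ½Iω² = ½(1+k)Mv² = (7/10)Mv².
Conserving energy between top and bottom: (7/10)Mv² = (7/10)Mv₀² + Mgh, hence v² = v₀² + 2gh/(1+k).
v = √(1.87² + 2×9.81×3.79/1.4) = √56.61 ≈ 7.52 m/s.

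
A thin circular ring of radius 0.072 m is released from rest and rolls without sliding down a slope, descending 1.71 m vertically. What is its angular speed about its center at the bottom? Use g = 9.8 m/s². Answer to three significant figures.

ω ≈ 56.9 rad/s

For this body I = MR², i.e. k = I/(MR²) = 1.
Since it rolls without slipping, ω = v/R and KE = ½Mv² + ½Iω² = ½(1+k)Mv² = Mv².
Energy conservation Mgh = ½(1+k)Mv² gives v = √(2gh/(1+k)) = √(2 × 9.8 × 1.71 / 2) = 4.094 m/s.
The angular speed follows from ω = v/R = 4.094/0.072 ≈ 56.9 rad/s.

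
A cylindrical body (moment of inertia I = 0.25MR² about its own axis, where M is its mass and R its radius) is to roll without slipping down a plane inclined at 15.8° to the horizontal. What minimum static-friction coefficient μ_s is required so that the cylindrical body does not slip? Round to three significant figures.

μ_min ≈ 0.0566

For this body I = 0.25MR², i.e. k = I/(MR²) = 0.25.
Newton's second law down the slope: Mg sinθ − f = Ma. The torque equation fR = Iα (with α = a/R) gives f = kMa.
These give a = g sinθ/(1+k) and the required friction f = kMg sinθ/(1+k).
With N = Mg cosθ, the no-slip condition f ≤ μN gives μ_min = f/N = k tanθ/(1+k).
μ_min = 0.25 × tan15.8° / 1.25 ≈ 0.0566.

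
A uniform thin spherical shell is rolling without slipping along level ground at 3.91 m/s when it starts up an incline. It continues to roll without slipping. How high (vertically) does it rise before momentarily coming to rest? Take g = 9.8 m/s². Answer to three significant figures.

h ≈ 1.30 m

The moment of inertia is (2/3)MR², giving k ≡ I/(MR²) = 2/3.
Since it rolls without slipping, ω = v/R and KE = ½Mv² + ½Iω² = ½(1+k)Mv² = (5/6)Mv².
All of this converts to potential energy at the highest point: (5/6)Mv₀² = Mgh.
Thus h = (1+k)v₀²/(2g) = 1.667 × 3.91² / (2 × 9.8) ≈ 1.30 m.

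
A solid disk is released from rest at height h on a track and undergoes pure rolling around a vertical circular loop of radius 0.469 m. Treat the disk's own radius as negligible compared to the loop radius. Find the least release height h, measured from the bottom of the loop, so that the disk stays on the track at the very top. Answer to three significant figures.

h_min ≈ 1.29 m

With I = (1/2)MR², the ratio k = I/(MR²) is 0.5.
At the top, contact is just lost when gravity alone supplies the centripetal force: Mg = Mv_top²/r, i.e. v_top² = gr.
With ω = v/R, the kinetic energy at speed v is ½(1+k)Mv² = (3/4)Mv².
Energy conservation from release (height h) to the top (height 2r): Mgh = Mg(2r) + (3/4)M·gr.
Thus h_min = 2r + (1+k)r/2 = r(2 + 1.5/2) = 0.469 × 2.75 ≈ 1.29 m.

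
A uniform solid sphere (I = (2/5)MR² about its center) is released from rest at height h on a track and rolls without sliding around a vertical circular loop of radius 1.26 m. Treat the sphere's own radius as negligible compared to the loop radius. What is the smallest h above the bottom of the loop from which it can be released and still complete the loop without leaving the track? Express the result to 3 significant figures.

For this body I = (2/5)MR², i.e. k = I/(MR²) = 0.4.
At the top, contact is just lost when gravity alone supplies the centripetal force: Mg = Mv_top²/r, i.e. v_top² = gr.
With ω = v/R, the kinetic energy at speed v is ½(1+k)Mv² = (7/10)Mv².
Energy conservation from release (height h) to the top (height 2r): Mgh = Mg(2r) + (7/10)M·gr.
Thus h_min = 2r + (1+k)r/2 = r(2 + 1.4/2) = 1.26 × 2.7 ≈ 3.40 m.

h_min ≈ 3.40 m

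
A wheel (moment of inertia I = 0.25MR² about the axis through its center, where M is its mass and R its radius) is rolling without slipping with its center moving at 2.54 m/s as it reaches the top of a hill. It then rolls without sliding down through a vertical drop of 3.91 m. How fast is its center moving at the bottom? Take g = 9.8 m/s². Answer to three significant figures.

v ≈ 8.23 m/s

The moment of inertia is 0.25MR², giving k ≡ I/(MR²) = 0.25.
Since it rolls without slipping, ω = v/R and KE = ½Mv² + ½Iω² = ½(1+k)Mv² = (5/8)Mv².
Energy conservation: (5/8)Mv₀² + Mgh = (5/8)Mv², so v² = v₀² + 2gh/(1+k).
v = √(2.54² + 2×9.8×3.91/1.25) = √67.76 ≈ 8.23 m/s.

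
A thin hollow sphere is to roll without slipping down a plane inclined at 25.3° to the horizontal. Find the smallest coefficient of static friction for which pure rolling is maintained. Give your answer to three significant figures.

The moment of inertia is (2/3)MR², giving k ≡ I/(MR²) = 2/3.
Newton's second law down the slope: Mg sinθ − f = Ma. The torque equation fR = Iα (with α = a/R) gives f = kMa.
These give a = g sinθ/(1+k) and the required friction f = kMg sinθ/(1+k).
The normal force is N = Mg cosθ, so μ_min = f/N = k tanθ/(1+k).
μ_min = (2/3) × tan25.3° / 1.667 ≈ 0.189.

μ_min ≈ 0.189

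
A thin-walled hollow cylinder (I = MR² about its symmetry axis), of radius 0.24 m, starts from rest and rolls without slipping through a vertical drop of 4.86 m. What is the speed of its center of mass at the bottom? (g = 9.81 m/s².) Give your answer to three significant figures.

Here I = MR², so the shape factor k = I/(MR²) = 1.
Rolling without slipping gives ω = v/R, so the total kinetic energy is ½Mv² + ½Iω² = ½(1+k)Mv² = Mv².
Setting Mgh = Mv² gives v = √(2gh/(1+k)) = √(2·9.81·4.86/2) ≈ 6.90 m/s.

v ≈ 6.90 m/s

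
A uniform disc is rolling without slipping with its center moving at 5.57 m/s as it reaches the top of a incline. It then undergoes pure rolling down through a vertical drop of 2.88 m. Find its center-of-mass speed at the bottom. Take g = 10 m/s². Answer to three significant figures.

The moment of inertia is (1/2)MR², giving k ≡ I/(MR²) = 0.5.
Rolling without slipping gives ω = v/R, so the total kinetic energy is ½Mv² + ½Iω² = ½(1+k)Mv² = (3/4)Mv².
Energy conservation: (3/4)Mv₀² + Mgh = (3/4)Mv², so v² = v₀² + 2gh/(1+k).
v = √(5.57² + 2×10×2.88/1.5) = √69.42 ≈ 8.33 m/s.

v ≈ 8.33 m/s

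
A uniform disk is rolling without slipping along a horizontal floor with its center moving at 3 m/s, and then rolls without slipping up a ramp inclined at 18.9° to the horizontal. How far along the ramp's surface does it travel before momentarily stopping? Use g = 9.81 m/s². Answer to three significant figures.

The moment of inertia is (1/2)MR², giving k ≡ I/(MR²) = 0.5.
Pure rolling means v = ωR; then KE = ½Mv² + ½I(v/R)² = ½(1+k)Mv² = (3/4)Mv².
Setting this equal to Mgh gives the vertical rise h = (1+k)v₀²/(2g) = 1.5×3²/(2×9.81) = 0.6881 m.
Along the incline, d = h/sinθ = 0.6881/sin18.9° ≈ 2.12 m.

d ≈ 2.12 m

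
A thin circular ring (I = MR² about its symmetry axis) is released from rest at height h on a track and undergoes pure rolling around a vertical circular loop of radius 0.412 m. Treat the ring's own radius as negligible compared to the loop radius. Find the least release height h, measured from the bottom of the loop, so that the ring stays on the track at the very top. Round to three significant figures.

Here I = MR², so the shape factor k = I/(MR²) = 1.
At the top, contact is just lost when gravity alone supplies the centripetal force: Mg = Mv_top²/r, i.e. v_top² = gr.
With ω = v/R, the kinetic energy at speed v is ½(1+k)Mv² = Mv².
Energy conservation from release (height h) to the top (height 2r): Mgh = Mg(2r) + M·gr.
Thus h_min = 2r + (1+k)r/2 = r(2 + 2/2) = 0.412 × 3 ≈ 1.24 m.

h_min ≈ 1.24 m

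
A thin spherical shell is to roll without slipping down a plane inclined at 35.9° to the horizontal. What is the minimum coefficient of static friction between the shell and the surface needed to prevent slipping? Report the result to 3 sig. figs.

μ_min ≈ 0.290

Here I = (2/3)MR², so the shape factor k = I/(MR²) = 2/3.
Along the incline Mg sinθ − f = Ma, and torque about the center fR = Iα = kMR²(a/R) gives f = kMa.
These give a = g sinθ/(1+k) and the required friction f = kMg sinθ/(1+k).
With N = Mg cosθ, the no-slip condition f ≤ μN gives μ_min = f/N = k tanθ/(1+k).
μ_min = (2/3) × tan35.9° / 1.667 ≈ 0.290.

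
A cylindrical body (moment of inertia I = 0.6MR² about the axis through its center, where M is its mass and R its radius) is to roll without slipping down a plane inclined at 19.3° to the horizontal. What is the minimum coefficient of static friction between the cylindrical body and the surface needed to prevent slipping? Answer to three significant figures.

Here I = 0.6MR², so the shape factor k = I/(MR²) = 0.6.
Translational: Mg sinθ − f = Ma. Rotational about the CM: fR = Iα = kMRa, so f = kMa.
These give a = g sinθ/(1+k) and the required friction f = kMg sinθ/(1+k).
With N = Mg cosθ, the no-slip condition f ≤ μN gives μ_min = f/N = k tanθ/(1+k).
μ_min = 0.6 × tan19.3° / 1.6 ≈ 0.131.

μ_min ≈ 0.131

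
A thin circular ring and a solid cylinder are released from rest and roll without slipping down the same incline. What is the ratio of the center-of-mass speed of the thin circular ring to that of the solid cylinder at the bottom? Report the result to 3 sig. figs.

v_ratio ≈ 0.866

Each satisfies Mgh = ½(1+k)Mv² with k = I/(MR²), so v ∝ 1/√(1+k).
For the thin circular ring k = 1; for the solid cylinder k = 0.5.
v₁/v₂ = √((1+k₂)/(1+k₁)) = √(1.5/2) ≈ 0.866.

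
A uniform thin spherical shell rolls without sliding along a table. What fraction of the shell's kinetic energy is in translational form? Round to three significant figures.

fraction ≈ 0.600

The moment of inertia is (2/3)MR², giving k ≡ I/(MR²) = 2/3.
Since ω = v/R, the translational part is ½Mv² and the rotational part is ½I(v/R)² = ½kMv²; the total is ½(1+k)Mv².
The translational fraction is therefore 1/(1+k) = 1/1.667 ≈ 0.600.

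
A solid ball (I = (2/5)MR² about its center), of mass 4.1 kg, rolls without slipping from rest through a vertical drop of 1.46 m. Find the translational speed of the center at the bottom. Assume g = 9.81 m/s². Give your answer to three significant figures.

v ≈ 4.52 m/s

The moment of inertia is (2/5)MR², giving k ≡ I/(MR²) = 0.4.
Since it rolls without slipping, ω = v/R and KE = ½Mv² + ½Iω² = ½(1+k)Mv² = (7/10)Mv².
Setting Mgh = (7/10)Mv² gives v = √(2gh/(1+k)) = √(2·9.81·1.46/1.4) ≈ 4.52 m/s.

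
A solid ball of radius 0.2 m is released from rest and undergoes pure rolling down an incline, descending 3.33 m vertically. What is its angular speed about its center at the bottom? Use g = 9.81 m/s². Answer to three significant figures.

For this body I = (2/5)MR², i.e. k = I/(MR²) = 0.4.
Since it rolls without slipping, ω = v/R and KE = ½Mv² + ½Iω² = ½(1+k)Mv² = (7/10)Mv².
Energy conservation Mgh = ½(1+k)Mv² gives v = √(2gh/(1+k)) = √(2 × 9.81 × 3.33 / 1.4) = 6.831 m/s.
Then ω = v/R = 6.831 / 0.2 ≈ 34.2 rad/s.

ω ≈ 34.2 rad/s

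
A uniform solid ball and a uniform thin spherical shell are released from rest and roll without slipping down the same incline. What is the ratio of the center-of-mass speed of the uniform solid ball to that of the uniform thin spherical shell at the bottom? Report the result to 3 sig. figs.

v_ratio ≈ 1.09

Each satisfies Mgh = ½(1+k)Mv² with k = I/(MR²), so v ∝ 1/√(1+k).
For the uniform solid ball k = 0.4; for the uniform thin spherical shell k = 2/3.
v₁/v₂ = √((1+k₂)/(1+k₁)) = √(1.667/1.4) ≈ 1.09.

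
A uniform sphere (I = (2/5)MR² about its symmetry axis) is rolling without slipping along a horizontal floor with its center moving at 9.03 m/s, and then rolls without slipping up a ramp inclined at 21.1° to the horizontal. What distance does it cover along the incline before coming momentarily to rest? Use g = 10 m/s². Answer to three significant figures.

With I = (2/5)MR², the ratio k = I/(MR²) is 0.4.
Pure rolling means v = ωR; then KE = ½Mv² + ½I(v/R)² = ½(1+k)Mv² = (7/10)Mv².
Setting this equal to Mgh gives the vertical rise h = (1+k)v₀²/(2g) = 1.4×9.03²/(2×10) = 5.708 m.
Along the incline, d = h/sinθ = 5.708/sin21.1° ≈ 15.9 m.

d ≈ 15.9 m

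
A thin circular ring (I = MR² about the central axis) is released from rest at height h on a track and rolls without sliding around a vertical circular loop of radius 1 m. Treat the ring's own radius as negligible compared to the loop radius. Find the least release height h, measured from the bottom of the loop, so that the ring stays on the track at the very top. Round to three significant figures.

Here I = MR², so the shape factor k = I/(MR²) = 1.
At the top, contact is just lost when gravity alone supplies the centripetal force: Mg = Mv_top²/r, i.e. v_top² = gr.
With ω = v/R, the kinetic energy at speed v is ½(1+k)Mv² = Mv².
Energy conservation from release (height h) to the top (height 2r): Mgh = Mg(2r) + M·gr.
Thus h_min = 2r + (1+k)r/2 = r(2 + 2/2) = 1 × 3 ≈ 3.00 m.

h_min ≈ 3.00 m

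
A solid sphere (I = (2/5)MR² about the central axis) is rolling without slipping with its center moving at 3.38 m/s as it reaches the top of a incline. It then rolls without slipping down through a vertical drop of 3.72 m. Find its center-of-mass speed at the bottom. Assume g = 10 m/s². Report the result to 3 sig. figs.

v ≈ 8.04 m/s

For this body I = (2/5)MR², i.e. k = I/(MR²) = 0.4.
Rolling without slipping gives ω = v/R, so the total kinetic energy is ½Mv² + ½Iω² = ½(1+k)Mv² = (7/10)Mv².
Conserving energy between top and bottom: (7/10)Mv² = (7/10)Mv₀² + Mgh, hence v² = v₀² + 2gh/(1+k).
v = √(3.38² + 2×10×3.72/1.4) = √64.57 ≈ 8.04 m/s.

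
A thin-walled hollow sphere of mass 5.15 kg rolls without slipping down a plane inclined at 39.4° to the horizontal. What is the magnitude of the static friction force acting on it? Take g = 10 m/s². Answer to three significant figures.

f ≈ 13.1 N

With I = (2/3)MR², the ratio k = I/(MR²) is 2/3.
Along the incline Mg sinθ − f = Ma, and torque about the center fR = Iα = kMR²(a/R) gives f = kMa.
Combining, a = g sinθ/(1+k) and f = kMa = kMg sinθ/(1+k).
f = (2/3) × 5.15 × 10 × sin39.4° / 1.667 ≈ 13.1 N.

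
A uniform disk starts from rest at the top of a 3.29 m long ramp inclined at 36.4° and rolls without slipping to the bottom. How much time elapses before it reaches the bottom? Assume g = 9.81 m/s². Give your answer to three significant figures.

With I = (1/2)MR², the ratio k = I/(MR²) is 0.5.
Newton's second law down the slope: Mg sinθ − f = Ma. The torque equation fR = Iα (with α = a/R) gives f = kMa.
Hence a = g sinθ/(1+k) = 9.81×sin36.4°/1.5 = 3.881 m/s².
With constant a from rest, t = √(2L/a) = √(2·3.29/3.881) ≈ 1.30 s.

t ≈ 1.30 s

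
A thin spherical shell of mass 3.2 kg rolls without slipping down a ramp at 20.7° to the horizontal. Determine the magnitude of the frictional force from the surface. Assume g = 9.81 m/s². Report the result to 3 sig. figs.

f ≈ 4.44 N

Here I = (2/3)MR², so the shape factor k = I/(MR²) = 2/3.
Along the incline Mg sinθ − f = Ma, and torque about the center fR = Iα = kMR²(a/R) gives f = kMa.
Combining, a = g sinθ/(1+k) and f = kMa = kMg sinθ/(1+k).
f = (2/3) × 3.2 × 9.81 × sin20.7° / 1.667 ≈ 4.44 N.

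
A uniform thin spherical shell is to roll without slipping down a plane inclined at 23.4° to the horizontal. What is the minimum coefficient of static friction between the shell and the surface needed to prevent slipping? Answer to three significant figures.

The moment of inertia is (2/3)MR², giving k ≡ I/(MR²) = 2/3.
Along the incline Mg sinθ − f = Ma, and torque about the center fR = Iα = kMR²(a/R) gives f = kMa.
These give a = g sinθ/(1+k) and the required friction f = kMg sinθ/(1+k).
With N = Mg cosθ, the no-slip condition f ≤ μN gives μ_min = f/N = k tanθ/(1+k).
μ_min = (2/3) × tan23.4° / 1.667 ≈ 0.173.

μ_min ≈ 0.173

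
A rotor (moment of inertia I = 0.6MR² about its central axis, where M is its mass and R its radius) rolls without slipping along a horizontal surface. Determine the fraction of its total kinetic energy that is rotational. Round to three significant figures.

fraction ≈ 0.375

The moment of inertia is 0.6MR², giving k ≡ I/(MR²) = 0.6.
With ω = v/R, KE_trans = ½Mv² and KE_rot = ½Iω² = ½kMv², so KE_total = ½(1+k)Mv².
The rotational fraction is therefore k/(1+k) = 0.6/1.6 ≈ 0.375.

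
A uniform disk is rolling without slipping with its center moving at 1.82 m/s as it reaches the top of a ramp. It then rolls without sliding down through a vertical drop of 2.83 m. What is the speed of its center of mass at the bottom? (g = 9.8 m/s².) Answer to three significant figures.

The moment of inertia is (1/2)MR², giving k ≡ I/(MR²) = 0.5.
Since it rolls without slipping, ω = v/R and KE = ½Mv² + ½Iω² = ½(1+k)Mv² = (3/4)Mv².
Energy conservation: (3/4)Mv₀² + Mgh = (3/4)Mv², so v² = v₀² + 2gh/(1+k).
v = √(1.82² + 2×9.8×2.83/1.5) = √40.29 ≈ 6.35 m/s.

v ≈ 6.35 m/s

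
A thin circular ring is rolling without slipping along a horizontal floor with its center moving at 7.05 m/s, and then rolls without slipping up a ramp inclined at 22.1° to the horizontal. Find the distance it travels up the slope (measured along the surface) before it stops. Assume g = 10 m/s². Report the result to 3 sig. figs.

With I = MR², the ratio k = I/(MR²) is 1.
The rolling condition ω = v/R makes the rotational term ½I(v/R)² = ½kMv², so KE_total = ½(1+k)Mv² = Mv².
Setting this equal to Mgh gives the vertical rise h = (1+k)v₀²/(2g) = 2×7.05²/(2×10) = 4.97 m.
The distance along the slope is d = h/sinθ = 4.97/sin22.1° ≈ 13.2 m.

d ≈ 13.2 m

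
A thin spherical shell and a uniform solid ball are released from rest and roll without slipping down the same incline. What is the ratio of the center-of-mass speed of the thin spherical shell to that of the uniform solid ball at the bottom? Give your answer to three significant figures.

Each satisfies Mgh = ½(1+k)Mv² with k = I/(MR²), so v ∝ 1/√(1+k).
For the thin spherical shell k = 2/3; for the uniform solid ball k = 0.4.
v₁/v₂ = √((1+k₂)/(1+k₁)) = √(1.4/1.667) ≈ 0.917.

v_ratio ≈ 0.917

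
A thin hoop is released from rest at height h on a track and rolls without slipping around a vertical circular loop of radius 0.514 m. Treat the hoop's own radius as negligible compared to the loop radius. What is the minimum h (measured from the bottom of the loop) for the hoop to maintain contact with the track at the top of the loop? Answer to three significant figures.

For this body I = MR², i.e. k = I/(MR²) = 1.
At the top, contact is just lost when gravity alone supplies the centripetal force: Mg = Mv_top²/r, i.e. v_top² = gr.
With ω = v/R, the kinetic energy at speed v is ½(1+k)Mv² = Mv².
Energy conservation from release (height h) to the top (height 2r): Mgh = Mg(2r) + M·gr.
Thus h_min = 2r + (1+k)r/2 = r(2 + 2/2) = 0.514 × 3 ≈ 1.54 m.

h_min ≈ 1.54 m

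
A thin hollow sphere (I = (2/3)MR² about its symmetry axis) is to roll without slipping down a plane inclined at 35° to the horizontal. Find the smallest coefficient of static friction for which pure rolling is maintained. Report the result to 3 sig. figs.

μ_min ≈ 0.280

With I = (2/3)MR², the ratio k = I/(MR²) is 2/3.
Along the incline Mg sinθ − f = Ma, and torque about the center fR = Iα = kMR²(a/R) gives f = kMa.
These give a = g sinθ/(1+k) and the required friction f = kMg sinθ/(1+k).
With N = Mg cosθ, the no-slip condition f ≤ μN gives μ_min = f/N = k tanθ/(1+k).
μ_min = (2/3) × tan35° / 1.667 ≈ 0.280.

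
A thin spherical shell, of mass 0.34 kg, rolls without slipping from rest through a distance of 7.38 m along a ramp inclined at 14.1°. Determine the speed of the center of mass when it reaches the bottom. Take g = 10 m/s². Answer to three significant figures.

The moment of inertia is (2/3)MR², giving k ≡ I/(MR²) = 2/3.
Pure rolling means v = ωR; then KE = ½Mv² + ½I(v/R)² = ½(1+k)Mv² = (5/6)Mv².
The vertical drop is h = L sinθ = 7.38 × sin14.1° = 1.798 m.
Energy conservation: Mgh = (5/6)Mv², so v = √(2gh/(1+k)) = √(2 × 10 × 1.798 / 1.667) ≈ 4.64 m/s.

v ≈ 4.64 m/s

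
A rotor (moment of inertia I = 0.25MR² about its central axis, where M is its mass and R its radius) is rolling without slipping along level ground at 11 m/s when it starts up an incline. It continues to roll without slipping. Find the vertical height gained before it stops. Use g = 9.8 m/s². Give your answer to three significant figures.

Here I = 0.25MR², so the shape factor k = I/(MR²) = 0.25.
Since it rolls without slipping, ω = v/R and KE = ½Mv² + ½Iω² = ½(1+k)Mv² = (5/8)Mv².
All of this converts to potential energy at the highest point: (5/8)Mv₀² = Mgh.
Thus h = (1+k)v₀²/(2g) = 1.25 × 11² / (2 × 9.8) ≈ 7.72 m.

h ≈ 7.72 m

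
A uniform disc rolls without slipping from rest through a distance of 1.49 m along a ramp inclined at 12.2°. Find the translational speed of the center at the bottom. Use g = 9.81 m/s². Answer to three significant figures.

v ≈ 2.03 m/s

The moment of inertia is (1/2)MR², giving k ≡ I/(MR²) = 0.5.
The rolling condition ω = v/R makes the rotational term ½I(v/R)² = ½kMv², so KE_total = ½(1+k)Mv² = (3/4)Mv².
The vertical drop is h = L sinθ = 1.49 × sin12.2° = 0.3149 m.
Setting Mgh = (3/4)Mv² gives v = √(2gh/(1+k)) = √(2·9.81·0.3149/1.5) ≈ 2.03 m/s.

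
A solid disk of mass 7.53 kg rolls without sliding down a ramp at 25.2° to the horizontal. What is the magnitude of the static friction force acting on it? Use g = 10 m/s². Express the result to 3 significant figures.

f ≈ 10.7 N

The moment of inertia is (1/2)MR², giving k ≡ I/(MR²) = 0.5.
Along the incline Mg sinθ − f = Ma, and torque about the center fR = Iα = kMR²(a/R) gives f = kMa.
Combining, a = g sinθ/(1+k) and f = kMa = kMg sinθ/(1+k).
f = 0.5 × 7.53 × 10 × sin25.2° / 1.5 ≈ 10.7 N.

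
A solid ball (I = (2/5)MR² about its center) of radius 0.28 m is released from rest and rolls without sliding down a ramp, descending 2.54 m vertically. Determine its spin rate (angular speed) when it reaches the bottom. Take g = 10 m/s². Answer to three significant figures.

ω ≈ 21.5 rad/s

The moment of inertia is (2/5)MR², giving k ≡ I/(MR²) = 0.4.
Rolling without slipping gives ω = v/R, so the total kinetic energy is ½Mv² + ½Iω² = ½(1+k)Mv² = (7/10)Mv².
Energy conservation Mgh = ½(1+k)Mv² gives v = √(2gh/(1+k)) = √(2 × 10 × 2.54 / 1.4) = 6.024 m/s.
Then ω = v/R = 6.024 / 0.28 ≈ 21.5 rad/s.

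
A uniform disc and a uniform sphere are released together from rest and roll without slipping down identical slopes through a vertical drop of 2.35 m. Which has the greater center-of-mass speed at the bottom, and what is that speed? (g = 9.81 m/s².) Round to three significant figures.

the uniform sphere, at v ≈ 5.74 m/s

For rolling without slipping, Mgh = ½(1+k)Mv² where k = I/(MR²), so v = √(2gh/(1+k)).
Uniform disc: k = 0.5, giving v = √(2×9.81×2.35/1.5) = 5.544 m/s.
Uniform sphere: k = 0.4, giving v = √(2×9.81×2.35/1.4) = 5.739 m/s.
The smaller k wins: the uniform sphere, at ≈ 5.74 m/s.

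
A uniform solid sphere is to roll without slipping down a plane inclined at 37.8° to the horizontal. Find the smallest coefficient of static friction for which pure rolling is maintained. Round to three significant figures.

With I = (2/5)MR², the ratio k = I/(MR²) is 0.4.
Newton's second law down the slope: Mg sinθ − f = Ma. The torque equation fR = Iα (with α = a/R) gives f = kMa.
These give a = g sinθ/(1+k) and the required friction f = kMg sinθ/(1+k).
The normal force is N = Mg cosθ, so μ_min = f/N = k tanθ/(1+k).
μ_min = 0.4 × tan37.8° / 1.4 ≈ 0.222.

μ_min ≈ 0.222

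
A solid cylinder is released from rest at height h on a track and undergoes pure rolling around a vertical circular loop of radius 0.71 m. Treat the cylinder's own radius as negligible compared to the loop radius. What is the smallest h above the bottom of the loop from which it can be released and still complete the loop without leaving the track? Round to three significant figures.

h_min ≈ 1.95 m

With I = (1/2)MR², the ratio k = I/(MR²) is 0.5.
At the top of the loop, the minimum-contact condition is Mg = Mv_top²/r, so v_top² = gr.
With ω = v/R, the kinetic energy at speed v is ½(1+k)Mv² = (3/4)Mv².
Energy conservation from release (height h) to the top (height 2r): Mgh = Mg(2r) + (3/4)M·gr.
Thus h_min = 2r + (1+k)r/2 = r(2 + 1.5/2) = 0.71 × 2.75 ≈ 1.95 m.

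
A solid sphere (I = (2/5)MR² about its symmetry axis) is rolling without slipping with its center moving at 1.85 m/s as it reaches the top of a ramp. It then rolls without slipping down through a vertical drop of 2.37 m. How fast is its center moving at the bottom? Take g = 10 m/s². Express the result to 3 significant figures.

v ≈ 6.11 m/s

Here I = (2/5)MR², so the shape factor k = I/(MR²) = 0.4.
Rolling without slipping gives ω = v/R, so the total kinetic energy is ½Mv² + ½Iω² = ½(1+k)Mv² = (7/10)Mv².
Conserving energy between top and bottom: (7/10)Mv² = (7/10)Mv₀² + Mgh, hence v² = v₀² + 2gh/(1+k).
v = √(1.85² + 2×10×2.37/1.4) = √37.28 ≈ 6.11 m/s.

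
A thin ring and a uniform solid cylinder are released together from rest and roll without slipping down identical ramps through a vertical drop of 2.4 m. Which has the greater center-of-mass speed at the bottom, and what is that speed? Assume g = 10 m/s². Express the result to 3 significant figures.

the uniform solid cylinder, at v ≈ 5.66 m/s

For rolling without slipping, Mgh = ½(1+k)Mv² where k = I/(MR²), so v = √(2gh/(1+k)).
Thin ring: k = 1, giving v = √(2×10×2.4/2) = 4.899 m/s.
Uniform solid cylinder: k = 0.5, giving v = √(2×10×2.4/1.5) = 5.657 m/s.
The smaller k wins: the uniform solid cylinder, at ≈ 5.66 m/s.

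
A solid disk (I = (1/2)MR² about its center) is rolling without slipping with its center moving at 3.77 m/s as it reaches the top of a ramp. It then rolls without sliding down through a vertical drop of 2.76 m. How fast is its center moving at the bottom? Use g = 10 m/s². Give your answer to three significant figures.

Here I = (1/2)MR², so the shape factor k = I/(MR²) = 0.5.
Since it rolls without slipping, ω = v/R and KE = ½Mv² + ½Iω² = ½(1+k)Mv² = (3/4)Mv².
Conserving energy between top and bottom: (3/4)Mv² = (3/4)Mv₀² + Mgh, hence v² = v₀² + 2gh/(1+k).
v = √(3.77² + 2×10×2.76/1.5) = √51.01 ≈ 7.14 m/s.

v ≈ 7.14 m/s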